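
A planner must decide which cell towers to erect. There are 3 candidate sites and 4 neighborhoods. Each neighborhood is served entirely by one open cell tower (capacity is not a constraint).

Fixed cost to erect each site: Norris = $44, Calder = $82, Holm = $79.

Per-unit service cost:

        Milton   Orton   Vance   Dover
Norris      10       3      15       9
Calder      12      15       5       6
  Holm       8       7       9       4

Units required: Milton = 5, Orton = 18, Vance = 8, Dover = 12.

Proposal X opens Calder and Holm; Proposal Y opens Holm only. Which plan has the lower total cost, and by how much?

Proposal Y is cheaper by 50.

Proposal X: {Calder, Holm}: Milton→Holm 8·5=40, Orton→Holm 7·18=126, Vance→Calder 5·8=40, Dover→Holm 4·12=48. Service 254; fixed 161; total 415.
Proposal Y: {Holm}: Milton→Holm 8·5=40, Orton→Holm 7·18=126, Vance→Holm 9·8=72, Dover→Holm 4·12=48. Service 286; fixed 79; total 365.
Difference: |415 − 365| = 50.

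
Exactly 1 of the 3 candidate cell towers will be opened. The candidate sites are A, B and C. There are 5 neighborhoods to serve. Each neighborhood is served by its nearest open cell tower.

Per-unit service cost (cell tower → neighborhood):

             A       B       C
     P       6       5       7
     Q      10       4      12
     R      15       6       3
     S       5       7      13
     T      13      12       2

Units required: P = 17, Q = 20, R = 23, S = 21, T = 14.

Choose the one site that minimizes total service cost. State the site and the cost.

With exactly 1 open, each neighborhood uses its cheapest among the chosen.
{B}: P→B 5·17=85, Q→B 4·20=80, R→B 6·23=138, S→B 7·21=147, T→B 12·14=168. Service cost 618.
{C}: service cost 729
{A}: service cost 934
Among all 3 size-1 choices, {B} is lowest.

Choose B only; total service cost 618.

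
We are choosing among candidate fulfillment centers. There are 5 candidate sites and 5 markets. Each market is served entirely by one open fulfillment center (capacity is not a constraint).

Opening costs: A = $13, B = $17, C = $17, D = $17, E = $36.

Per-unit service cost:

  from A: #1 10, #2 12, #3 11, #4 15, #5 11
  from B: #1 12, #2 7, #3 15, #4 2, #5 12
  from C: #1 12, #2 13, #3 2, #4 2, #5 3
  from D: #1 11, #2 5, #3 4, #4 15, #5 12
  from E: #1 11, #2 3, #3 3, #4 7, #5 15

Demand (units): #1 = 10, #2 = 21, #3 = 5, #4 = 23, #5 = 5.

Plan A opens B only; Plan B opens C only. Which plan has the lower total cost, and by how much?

Plan A is cheaper by 16.

Plan A: {B}: #1→B 12·10=120, #2→B 7·21=147, #3→B 15·5=75, #4→B 2·23=46, #5→B 12·5=60. Service 448; fixed 17; total 465.
Plan B: {C}: #1→C 12·10=120, #2→C 13·21=273, #3→C 2·5=10, #4→C 2·23=46, #5→C 3·5=15. Service 464; fixed 17; total 481.
Difference: |465 − 481| = 16.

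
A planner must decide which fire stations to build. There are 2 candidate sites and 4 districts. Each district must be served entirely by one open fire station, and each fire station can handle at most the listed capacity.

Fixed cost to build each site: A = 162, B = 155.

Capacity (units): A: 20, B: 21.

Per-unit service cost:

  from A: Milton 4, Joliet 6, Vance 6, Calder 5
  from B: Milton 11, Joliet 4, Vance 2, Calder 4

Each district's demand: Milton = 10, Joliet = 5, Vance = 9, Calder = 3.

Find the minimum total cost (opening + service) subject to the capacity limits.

Minimum total cost: 407

Open {A, B}: Milton→A 4·10=40, Joliet→B 4·5=20, Vance→B 2·9=18, Calder→B 4·3=12.
Loads: A carries 10/20, B carries 17/21. Service 90; fixed 317; total 407.
Next best feasible plan costs 410.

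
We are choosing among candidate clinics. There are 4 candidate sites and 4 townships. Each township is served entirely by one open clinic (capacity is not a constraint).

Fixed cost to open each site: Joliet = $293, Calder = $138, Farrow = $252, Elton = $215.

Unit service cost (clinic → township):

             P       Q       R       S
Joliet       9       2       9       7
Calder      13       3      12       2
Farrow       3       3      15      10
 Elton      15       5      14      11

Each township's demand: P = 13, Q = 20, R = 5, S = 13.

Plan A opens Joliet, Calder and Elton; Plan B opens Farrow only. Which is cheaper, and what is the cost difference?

Plan B is cheaper by 318.

Plan A: {Joliet, Calder, Elton}: P→Joliet 9·13=117, Q→Joliet 2·20=40, R→Joliet 9·5=45, S→Calder 2·13=26. Service 228; fixed 646; total 874.
Plan B: {Farrow}: P→Farrow 3·13=39, Q→Farrow 3·20=60, R→Farrow 15·5=75, S→Farrow 10·13=130. Service 304; fixed 252; total 556.
Difference: |874 − 556| = 318.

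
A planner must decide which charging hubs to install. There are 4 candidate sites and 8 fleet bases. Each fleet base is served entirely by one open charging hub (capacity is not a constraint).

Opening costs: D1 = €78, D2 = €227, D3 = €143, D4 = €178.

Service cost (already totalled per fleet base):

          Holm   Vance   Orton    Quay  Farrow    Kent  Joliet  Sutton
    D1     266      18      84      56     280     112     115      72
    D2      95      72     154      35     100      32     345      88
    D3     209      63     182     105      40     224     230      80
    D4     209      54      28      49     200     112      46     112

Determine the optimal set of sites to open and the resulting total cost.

For any fixed open set, each fleet base goes to its cheapest open site; total = fixed + service.
{D1, D2}: Holm→D2 95, Vance→D1 18, Orton→D1 84, Quay→D2 35, Farrow→D2 100, Kent→D2 32, Joliet→D1 115, Sutton→D1 72. Service 551; fixed 305; total 856.
{D2, D4}: service 478 + fixed 405 = 883
{D1, D2, D4}: service 426 + fixed 483 = 909
{D1, D2, D3, D4}: service 366 + fixed 626 = 992
No other subset beats 856.

Open D1 and D2; minimum total cost 856.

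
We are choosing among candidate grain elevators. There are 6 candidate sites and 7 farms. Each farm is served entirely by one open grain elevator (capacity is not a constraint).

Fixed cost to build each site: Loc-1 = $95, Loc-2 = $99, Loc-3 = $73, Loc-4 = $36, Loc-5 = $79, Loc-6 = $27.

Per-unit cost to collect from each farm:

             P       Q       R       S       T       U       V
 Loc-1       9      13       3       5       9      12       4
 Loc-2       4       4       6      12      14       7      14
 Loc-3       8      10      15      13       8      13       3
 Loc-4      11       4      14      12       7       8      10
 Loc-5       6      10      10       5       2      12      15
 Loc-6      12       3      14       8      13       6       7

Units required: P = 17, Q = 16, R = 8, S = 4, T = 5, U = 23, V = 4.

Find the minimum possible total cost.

For any fixed open set, each farm goes to its cheapest open site; total = fixed + service.
{Loc-5, Loc-6}: P→Loc-5 6·17=102, Q→Loc-6 3·16=48, R→Loc-5 10·8=80, S→Loc-5 5·4=20, T→Loc-5 2·5=10, U→Loc-6 6·23=138, V→Loc-6 7·4=28. Service 426; fixed 106; total 532.
{Loc-2, Loc-6}: P→Loc-2 4·17=68, Q→Loc-6 3·16=48, R→Loc-2 6·8=48, S→Loc-6 8·4=32, T→Loc-6 13·5=65, U→Loc-6 6·23=138, V→Loc-6 7·4=28. Service 427; fixed 126; total 553.
{Loc-1, Loc-5, Loc-6}: service 358 + fixed 201 = 559
{Loc-1, Loc-2, Loc-3, Loc-4, Loc-5, Loc-6}: P→Loc-2 4·17=68, Q→Loc-6 3·16=48, R→Loc-1 3·8=24, S→Loc-1 5·4=20, T→Loc-5 2·5=10, U→Loc-6 6·23=138, V→Loc-3 3·4=12. Service 320; fixed 409; total 729.
No other subset beats 532.

Minimum total cost: 532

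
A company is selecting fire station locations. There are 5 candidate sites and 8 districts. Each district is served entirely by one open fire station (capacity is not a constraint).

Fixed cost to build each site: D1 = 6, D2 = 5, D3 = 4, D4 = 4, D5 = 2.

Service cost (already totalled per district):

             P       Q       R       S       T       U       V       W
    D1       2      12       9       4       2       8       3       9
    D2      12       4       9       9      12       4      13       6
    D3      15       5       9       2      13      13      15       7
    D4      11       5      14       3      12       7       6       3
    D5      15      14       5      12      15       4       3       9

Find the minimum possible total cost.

Minimum total cost: 39

For any fixed open set, each district goes to its cheapest open site; total = fixed + service.
{D1, D4, D5}: P→D1 2, Q→D4 5, R→D5 5, S→D4 3, T→D1 2, U→D5 4, V→D1 3, W→D4 3. Service 27; fixed 12; total 39.
{D1, D3, D4, D5}: service 26 + fixed 16 = 42
{D1, D3, D5}: service 30 + fixed 12 = 42
{D1, D2, D3, D4, D5}: service 25 + fixed 21 = 46
No other subset beats 39.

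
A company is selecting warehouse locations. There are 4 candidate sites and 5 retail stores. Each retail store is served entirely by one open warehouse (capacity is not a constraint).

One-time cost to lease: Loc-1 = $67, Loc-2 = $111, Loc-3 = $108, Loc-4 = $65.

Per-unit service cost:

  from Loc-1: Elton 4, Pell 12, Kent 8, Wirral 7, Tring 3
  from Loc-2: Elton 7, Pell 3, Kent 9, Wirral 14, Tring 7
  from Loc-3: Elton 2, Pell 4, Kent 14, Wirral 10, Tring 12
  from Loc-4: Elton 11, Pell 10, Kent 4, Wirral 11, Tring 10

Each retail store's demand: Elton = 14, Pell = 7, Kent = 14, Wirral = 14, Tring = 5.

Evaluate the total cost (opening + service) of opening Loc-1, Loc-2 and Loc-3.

Each retail store is assigned to its cheapest site among the open ones.
{Loc-1, Loc-2, Loc-3}: Elton→Loc-3 2·14=28, Pell→Loc-2 3·7=21, Kent→Loc-1 8·14=112, Wirral→Loc-1 7·14=98, Tring→Loc-1 3·5=15. Service 274; fixed 286; total 560.

Total cost: 560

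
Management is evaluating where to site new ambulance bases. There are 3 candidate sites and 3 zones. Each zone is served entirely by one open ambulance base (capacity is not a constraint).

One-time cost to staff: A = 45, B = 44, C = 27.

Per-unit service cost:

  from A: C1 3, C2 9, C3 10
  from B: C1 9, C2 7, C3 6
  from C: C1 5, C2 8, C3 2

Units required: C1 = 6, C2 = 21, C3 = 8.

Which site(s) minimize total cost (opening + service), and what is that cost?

Open C only; minimum total cost 241.

For any fixed open set, each zone goes to its cheapest open site; total = fixed + service.
{C}: C1→C 5·6=30, C2→C 8·21=168, C3→C 2·8=16. Service 214; fixed 27; total 241.
{B, C}: service 193 + fixed 71 = 264
{A, C}: service 202 + fixed 72 = 274
{A, B, C}: C1→A 3·6=18, C2→B 7·21=147, C3→C 2·8=16. Service 181; fixed 116; total 297.
No other subset beats 241.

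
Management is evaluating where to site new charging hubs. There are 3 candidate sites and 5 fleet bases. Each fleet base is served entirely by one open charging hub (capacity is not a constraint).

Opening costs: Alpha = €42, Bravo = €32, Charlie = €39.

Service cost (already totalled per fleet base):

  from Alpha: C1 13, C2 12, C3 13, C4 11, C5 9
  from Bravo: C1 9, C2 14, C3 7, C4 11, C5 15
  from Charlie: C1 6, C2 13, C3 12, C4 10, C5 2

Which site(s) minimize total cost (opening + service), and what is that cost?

For any fixed open set, each fleet base goes to its cheapest open site; total = fixed + service.
{Charlie}: C1→Charlie 6, C2→Charlie 13, C3→Charlie 12, C4→Charlie 10, C5→Charlie 2. Service 43; fixed 39; total 82.
{Bravo}: service 56 + fixed 32 = 88
{Alpha}: service 58 + fixed 42 = 100
{Alpha, Bravo, Charlie}: C1→Charlie 6, C2→Alpha 12, C3→Bravo 7, C4→Charlie 10, C5→Charlie 2. Service 37; fixed 113; total 150.
No other subset beats 82.

Open Charlie only; minimum total cost 82.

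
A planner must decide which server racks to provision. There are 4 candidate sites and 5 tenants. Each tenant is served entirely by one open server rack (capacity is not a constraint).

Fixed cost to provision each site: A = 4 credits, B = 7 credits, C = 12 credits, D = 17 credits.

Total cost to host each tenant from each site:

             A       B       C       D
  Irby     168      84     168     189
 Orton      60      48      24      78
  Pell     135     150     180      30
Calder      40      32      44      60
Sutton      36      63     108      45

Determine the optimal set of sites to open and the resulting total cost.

Open A, B, C and D; minimum total cost 246.

For any fixed open set, each tenant goes to its cheapest open site; total = fixed + service.
{A, B, C, D}: Irby→B 84, Orton→C 24, Pell→D 30, Calder→B 32, Sutton→A 36. Service 206; fixed 40; total 246.
{B, C, D}: service 215 + fixed 36 = 251
{A, B, D}: Irby→B 84, Orton→B 48, Pell→D 30, Calder→B 32, Sutton→A 36. Service 230; fixed 28; total 258.
{A}: service 439 + fixed 4 = 443
(All 15 nonempty subsets were checked; A, B, C and D is lowest.)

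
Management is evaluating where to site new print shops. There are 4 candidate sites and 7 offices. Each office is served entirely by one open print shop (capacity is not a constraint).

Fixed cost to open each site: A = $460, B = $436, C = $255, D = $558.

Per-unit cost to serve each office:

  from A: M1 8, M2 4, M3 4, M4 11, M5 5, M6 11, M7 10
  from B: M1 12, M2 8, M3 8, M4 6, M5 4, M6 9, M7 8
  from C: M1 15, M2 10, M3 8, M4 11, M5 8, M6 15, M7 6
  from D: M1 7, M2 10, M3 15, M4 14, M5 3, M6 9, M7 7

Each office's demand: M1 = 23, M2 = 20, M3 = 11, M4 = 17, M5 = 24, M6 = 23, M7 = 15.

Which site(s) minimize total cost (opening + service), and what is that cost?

For any fixed open set, each office goes to its cheapest open site; total = fixed + service.
{A}: M1→A 8·23=184, M2→A 4·20=80, M3→A 4·11=44, M4→A 11·17=187, M5→A 5·24=120, M6→A 11·23=253, M7→A 10·15=150. Service 1018; fixed 460; total 1478.
{B}: service 1049 + fixed 436 = 1485
{A, C}: service 958 + fixed 715 = 1673
{A, B, C, D}: M1→D 7·23=161, M2→A 4·20=80, M3→A 4·11=44, M4→B 6·17=102, M5→D 3·24=72, M6→B 9·23=207, M7→C 6·15=90. Service 756; fixed 1709; total 2465.
No other subset beats 1478.

Open A only; minimum total cost 1478.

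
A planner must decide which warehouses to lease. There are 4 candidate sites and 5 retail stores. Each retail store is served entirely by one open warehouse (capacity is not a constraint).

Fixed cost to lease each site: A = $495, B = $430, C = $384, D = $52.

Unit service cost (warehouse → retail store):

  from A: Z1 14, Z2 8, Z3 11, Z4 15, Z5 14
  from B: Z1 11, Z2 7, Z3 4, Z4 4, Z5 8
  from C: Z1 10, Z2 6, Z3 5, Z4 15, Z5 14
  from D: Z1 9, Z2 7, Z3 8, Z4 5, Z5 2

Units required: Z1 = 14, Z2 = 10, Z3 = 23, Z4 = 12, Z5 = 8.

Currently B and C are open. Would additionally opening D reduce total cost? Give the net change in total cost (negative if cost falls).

Yes — net change −10 (cost falls by 10).

Current service cost with {B, C}: 404.
Adding D: each retail store re-picks its cheapest; new service cost 342, saving 62.
Extra fixed cost: 52. Net change = 52 − 62 = -10.
(Totals: 1218 → 1208.)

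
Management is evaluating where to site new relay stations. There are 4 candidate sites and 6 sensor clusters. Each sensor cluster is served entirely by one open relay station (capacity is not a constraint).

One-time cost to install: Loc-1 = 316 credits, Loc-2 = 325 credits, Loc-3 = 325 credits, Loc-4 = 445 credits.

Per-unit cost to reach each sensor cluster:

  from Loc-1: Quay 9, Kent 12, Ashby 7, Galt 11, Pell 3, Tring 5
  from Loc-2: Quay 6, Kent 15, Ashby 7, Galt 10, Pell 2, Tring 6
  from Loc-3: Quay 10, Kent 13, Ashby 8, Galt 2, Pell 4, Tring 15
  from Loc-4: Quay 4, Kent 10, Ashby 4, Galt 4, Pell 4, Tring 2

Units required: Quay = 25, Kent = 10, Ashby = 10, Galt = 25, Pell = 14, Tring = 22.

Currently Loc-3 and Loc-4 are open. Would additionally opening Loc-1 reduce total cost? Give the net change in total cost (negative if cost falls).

No — net change +302 (cost rises by 302).

Current service cost with {Loc-3, Loc-4}: 390.
Adding Loc-1: each sensor cluster re-picks its cheapest; new service cost 376, saving 14.
Extra fixed cost: 316. Net change = 316 − 14 = 302.
(Totals: 1160 → 1462.)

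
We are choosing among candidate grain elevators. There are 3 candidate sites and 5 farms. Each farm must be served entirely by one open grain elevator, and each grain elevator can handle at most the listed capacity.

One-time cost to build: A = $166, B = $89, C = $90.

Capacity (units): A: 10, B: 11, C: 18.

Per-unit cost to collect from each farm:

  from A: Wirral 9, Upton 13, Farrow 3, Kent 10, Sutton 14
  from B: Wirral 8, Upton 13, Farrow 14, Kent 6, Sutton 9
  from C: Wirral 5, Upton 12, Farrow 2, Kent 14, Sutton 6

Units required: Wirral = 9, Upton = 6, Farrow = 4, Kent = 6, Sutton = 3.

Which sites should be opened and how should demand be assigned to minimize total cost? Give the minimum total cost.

Open {B, C}: Wirral→C 5·9=45, Upton→C 12·6=72, Farrow→B 14·4=56, Kent→B 6·6=36, Sutton→C 6·3=18.
Loads: B carries 10/11, C carries 18/18. Service 227; fixed 179; total 406.
Next best feasible plan costs 460.

Minimum total cost: 406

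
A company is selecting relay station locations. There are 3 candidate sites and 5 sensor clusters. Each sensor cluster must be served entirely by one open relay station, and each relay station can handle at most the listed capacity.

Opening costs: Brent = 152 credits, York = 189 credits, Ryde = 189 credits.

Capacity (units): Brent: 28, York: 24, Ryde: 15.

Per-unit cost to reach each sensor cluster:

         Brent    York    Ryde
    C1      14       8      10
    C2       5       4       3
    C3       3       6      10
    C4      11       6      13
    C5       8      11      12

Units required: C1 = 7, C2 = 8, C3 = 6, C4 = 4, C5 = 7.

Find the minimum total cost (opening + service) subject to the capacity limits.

Open {Brent, York}: C1→York 8·7=56, C2→York 4·8=32, C3→Brent 3·6=18, C4→York 6·4=24, C5→Brent 8·7=56.
Loads: Brent carries 13/28, York carries 19/24. Service 186; fixed 341; total 527.
Next best feasible plan costs 535.

Minimum total cost: 527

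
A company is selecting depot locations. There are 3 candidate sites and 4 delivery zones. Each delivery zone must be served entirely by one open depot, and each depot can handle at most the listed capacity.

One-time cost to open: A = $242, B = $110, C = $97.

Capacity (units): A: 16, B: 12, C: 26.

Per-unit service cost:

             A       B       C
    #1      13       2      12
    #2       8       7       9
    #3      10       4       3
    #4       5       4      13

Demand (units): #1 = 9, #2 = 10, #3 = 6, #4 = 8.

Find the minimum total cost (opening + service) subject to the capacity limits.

Open {B, C}: #1→B 2·9=18, #2→C 9·10=90, #3→C 3·6=18, #4→C 13·8=104.
Loads: B carries 9/12, C carries 24/26. Service 230; fixed 207; total 437.
Next best feasible plan costs 455.

Minimum total cost: 437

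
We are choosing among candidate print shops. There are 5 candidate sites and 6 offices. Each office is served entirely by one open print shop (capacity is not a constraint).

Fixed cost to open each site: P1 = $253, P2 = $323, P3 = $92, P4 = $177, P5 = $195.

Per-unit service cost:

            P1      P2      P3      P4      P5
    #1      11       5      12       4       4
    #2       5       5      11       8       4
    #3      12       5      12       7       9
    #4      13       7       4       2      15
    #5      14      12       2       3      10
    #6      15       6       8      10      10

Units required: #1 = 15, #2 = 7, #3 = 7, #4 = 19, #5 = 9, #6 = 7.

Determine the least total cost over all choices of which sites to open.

For any fixed open set, each office goes to its cheapest open site; total = fixed + service.
{P4}: #1→P4 4·15=60, #2→P4 8·7=56, #3→P4 7·7=49, #4→P4 2·19=38, #5→P4 3·9=27, #6→P4 10·7=70. Service 300; fixed 177; total 477.
{P3, P4}: #1→P4 4·15=60, #2→P4 8·7=56, #3→P4 7·7=49, #4→P4 2·19=38, #5→P3 2·9=18, #6→P3 8·7=56. Service 277; fixed 269; total 546.
{P3}: #1→P3 12·15=180, #2→P3 11·7=77, #3→P3 12·7=84, #4→P3 4·19=76, #5→P3 2·9=18, #6→P3 8·7=56. Service 491; fixed 92; total 583.
{P1, P2, P3, P4, P5}: #1→P4 4·15=60, #2→P5 4·7=28, #3→P2 5·7=35, #4→P4 2·19=38, #5→P3 2·9=18, #6→P2 6·7=42. Service 221; fixed 1040; total 1261.
No other subset beats 477.

Minimum total cost: 477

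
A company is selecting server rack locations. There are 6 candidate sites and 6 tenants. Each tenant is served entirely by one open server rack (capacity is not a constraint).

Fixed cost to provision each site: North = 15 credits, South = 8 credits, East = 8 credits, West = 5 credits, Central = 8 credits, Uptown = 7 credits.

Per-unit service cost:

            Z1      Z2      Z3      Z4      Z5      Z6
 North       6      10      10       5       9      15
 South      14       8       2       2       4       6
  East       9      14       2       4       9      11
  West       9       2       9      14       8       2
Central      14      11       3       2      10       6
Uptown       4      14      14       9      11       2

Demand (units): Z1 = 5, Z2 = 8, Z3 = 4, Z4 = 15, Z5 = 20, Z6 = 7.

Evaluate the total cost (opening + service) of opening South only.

Total cost: 302

Each tenant is assigned to its cheapest site among the open ones.
{South}: Z1→South 14·5=70, Z2→South 8·8=64, Z3→South 2·4=8, Z4→South 2·15=30, Z5→South 4·20=80, Z6→South 6·7=42. Service 294; fixed 8; total 302.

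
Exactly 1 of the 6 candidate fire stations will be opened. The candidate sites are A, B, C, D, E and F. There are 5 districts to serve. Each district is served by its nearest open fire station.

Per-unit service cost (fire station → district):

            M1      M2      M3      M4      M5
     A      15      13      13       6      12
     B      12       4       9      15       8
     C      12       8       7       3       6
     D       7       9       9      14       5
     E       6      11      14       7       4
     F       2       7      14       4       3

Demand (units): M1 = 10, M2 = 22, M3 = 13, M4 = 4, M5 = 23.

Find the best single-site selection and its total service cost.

Choose F only; total service cost 441.

With exactly 1 open, each district uses its cheapest among the chosen.
{F}: M1→F 2·10=20, M2→F 7·22=154, M3→F 14·13=182, M4→F 4·4=16, M5→F 3·23=69. Service cost 441.
{C}: service cost 537
{D}: service cost 556
Among all 6 size-1 choices, {F} is lowest.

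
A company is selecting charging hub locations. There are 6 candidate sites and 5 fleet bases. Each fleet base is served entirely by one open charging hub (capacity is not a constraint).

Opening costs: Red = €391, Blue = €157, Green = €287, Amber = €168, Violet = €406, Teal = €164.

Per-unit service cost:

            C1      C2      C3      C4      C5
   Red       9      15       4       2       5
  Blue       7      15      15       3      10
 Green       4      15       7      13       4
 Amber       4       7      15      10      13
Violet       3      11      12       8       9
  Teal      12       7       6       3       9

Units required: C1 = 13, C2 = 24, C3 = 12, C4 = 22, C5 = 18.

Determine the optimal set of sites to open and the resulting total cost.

For any fixed open set, each fleet base goes to its cheapest open site; total = fixed + service.
{Teal}: C1→Teal 12·13=156, C2→Teal 7·24=168, C3→Teal 6·12=72, C4→Teal 3·22=66, C5→Teal 9·18=162. Service 624; fixed 164; total 788.
{Amber, Teal}: service 520 + fixed 332 = 852
{Blue, Teal}: C1→Blue 7·13=91, C2→Teal 7·24=168, C3→Teal 6·12=72, C4→Blue 3·22=66, C5→Teal 9·18=162. Service 559; fixed 321; total 880.
{Red, Blue, Green, Amber, Violet, Teal}: C1→Violet 3·13=39, C2→Amber 7·24=168, C3→Red 4·12=48, C4→Red 2·22=44, C5→Green 4·18=72. Service 371; fixed 1573; total 1944.
No other subset beats 788.

Open Teal only; minimum total cost 788.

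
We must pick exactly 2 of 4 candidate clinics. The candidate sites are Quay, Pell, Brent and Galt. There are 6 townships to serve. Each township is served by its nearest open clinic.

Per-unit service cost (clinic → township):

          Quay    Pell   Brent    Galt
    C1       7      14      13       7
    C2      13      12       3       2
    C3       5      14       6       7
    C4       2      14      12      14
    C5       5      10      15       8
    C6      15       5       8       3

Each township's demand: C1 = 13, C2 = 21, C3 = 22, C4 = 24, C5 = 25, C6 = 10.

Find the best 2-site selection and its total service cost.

Choose Quay and Galt; total service cost 446.

With exactly 2 open, each township uses its cheapest among the chosen.
{Quay, Galt}: C1→Quay 7·13=91, C2→Galt 2·21=42, C3→Quay 5·22=110, C4→Quay 2·24=48, C5→Quay 5·25=125, C6→Galt 3·10=30. Service cost 446.
{Quay, Brent}: service cost 517
{Quay, Pell}: service cost 676
Among all 6 size-2 choices, {Quay, Galt} is lowest.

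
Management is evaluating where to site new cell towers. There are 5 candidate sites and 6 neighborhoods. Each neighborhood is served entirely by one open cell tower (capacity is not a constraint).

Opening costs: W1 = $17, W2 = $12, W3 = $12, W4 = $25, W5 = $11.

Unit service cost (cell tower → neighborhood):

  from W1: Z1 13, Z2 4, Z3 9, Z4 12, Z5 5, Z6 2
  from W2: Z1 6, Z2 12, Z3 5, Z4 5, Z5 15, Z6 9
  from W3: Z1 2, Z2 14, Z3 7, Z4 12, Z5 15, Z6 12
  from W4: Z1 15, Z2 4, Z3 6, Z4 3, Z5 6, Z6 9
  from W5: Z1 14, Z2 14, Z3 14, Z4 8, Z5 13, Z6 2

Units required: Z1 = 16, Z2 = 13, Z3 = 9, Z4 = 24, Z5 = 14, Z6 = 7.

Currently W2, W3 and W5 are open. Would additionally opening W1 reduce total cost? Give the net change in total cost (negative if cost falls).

Yes — net change −199 (cost falls by 199).

Current service cost with {W2, W3, W5}: 549.
Adding W1: each neighborhood re-picks its cheapest; new service cost 333, saving 216.
Extra fixed cost: 17. Net change = 17 − 216 = -199.
(Totals: 584 → 385.)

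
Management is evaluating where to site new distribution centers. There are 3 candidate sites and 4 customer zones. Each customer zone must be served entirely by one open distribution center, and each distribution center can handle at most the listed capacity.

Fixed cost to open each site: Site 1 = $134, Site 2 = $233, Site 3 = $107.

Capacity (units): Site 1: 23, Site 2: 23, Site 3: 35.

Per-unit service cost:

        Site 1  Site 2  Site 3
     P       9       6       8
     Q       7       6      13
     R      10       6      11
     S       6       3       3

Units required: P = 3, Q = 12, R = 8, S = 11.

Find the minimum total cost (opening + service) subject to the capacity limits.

Open {Site 3}: P→Site 3 8·3=24, Q→Site 3 13·12=156, R→Site 3 11·8=88, S→Site 3 3·11=33.
Loads: Site 3 carries 34/35. Service 301; fixed 107; total 408.
Next best feasible plan costs 462.

Minimum total cost: 408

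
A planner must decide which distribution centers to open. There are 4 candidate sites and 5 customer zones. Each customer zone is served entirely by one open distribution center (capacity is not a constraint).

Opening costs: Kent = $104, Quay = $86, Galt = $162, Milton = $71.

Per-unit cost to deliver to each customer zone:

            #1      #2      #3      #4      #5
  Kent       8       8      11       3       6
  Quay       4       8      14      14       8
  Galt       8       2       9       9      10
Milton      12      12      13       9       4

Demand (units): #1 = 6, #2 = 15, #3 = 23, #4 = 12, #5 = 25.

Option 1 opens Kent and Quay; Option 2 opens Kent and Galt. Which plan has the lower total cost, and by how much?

Option 1: {Kent, Quay}: #1→Quay 4·6=24, #2→Kent 8·15=120, #3→Kent 11·23=253, #4→Kent 3·12=36, #5→Kent 6·25=150. Service 583; fixed 190; total 773.
Option 2: {Kent, Galt}: #1→Kent 8·6=48, #2→Galt 2·15=30, #3→Galt 9·23=207, #4→Kent 3·12=36, #5→Kent 6·25=150. Service 471; fixed 266; total 737.
Difference: |773 − 737| = 36.

Option 2 is cheaper by 36.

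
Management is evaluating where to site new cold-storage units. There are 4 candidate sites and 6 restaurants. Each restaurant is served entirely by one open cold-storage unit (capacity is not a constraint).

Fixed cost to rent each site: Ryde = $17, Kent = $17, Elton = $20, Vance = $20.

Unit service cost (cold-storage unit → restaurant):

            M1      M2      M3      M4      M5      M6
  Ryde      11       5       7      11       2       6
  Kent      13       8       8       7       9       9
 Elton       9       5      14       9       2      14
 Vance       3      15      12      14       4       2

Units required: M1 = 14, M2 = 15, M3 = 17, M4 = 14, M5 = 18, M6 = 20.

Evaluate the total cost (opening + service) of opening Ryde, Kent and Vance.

Total cost: 464

Each restaurant is assigned to its cheapest site among the open ones.
{Ryde, Kent, Vance}: M1→Vance 3·14=42, M2→Ryde 5·15=75, M3→Ryde 7·17=119, M4→Kent 7·14=98, M5→Ryde 2·18=36, M6→Vance 2·20=40. Service 410; fixed 54; total 464.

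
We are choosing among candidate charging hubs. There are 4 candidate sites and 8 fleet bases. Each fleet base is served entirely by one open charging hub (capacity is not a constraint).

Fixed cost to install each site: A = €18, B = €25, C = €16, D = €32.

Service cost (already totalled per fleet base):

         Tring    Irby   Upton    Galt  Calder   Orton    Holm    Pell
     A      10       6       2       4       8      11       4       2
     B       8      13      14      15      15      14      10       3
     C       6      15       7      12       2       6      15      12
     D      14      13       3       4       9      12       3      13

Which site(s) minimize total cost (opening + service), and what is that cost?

For any fixed open set, each fleet base goes to its cheapest open site; total = fixed + service.
{A}: Tring→A 10, Irby→A 6, Upton→A 2, Galt→A 4, Calder→A 8, Orton→A 11, Holm→A 4, Pell→A 2. Service 47; fixed 18; total 65.
{A, C}: Tring→C 6, Irby→A 6, Upton→A 2, Galt→A 4, Calder→C 2, Orton→C 6, Holm→A 4, Pell→A 2. Service 32; fixed 34; total 66.
{A, B}: service 45 + fixed 43 = 88
{A, B, C, D}: Tring→C 6, Irby→A 6, Upton→A 2, Galt→A 4, Calder→C 2, Orton→C 6, Holm→D 3, Pell→A 2. Service 31; fixed 91; total 122.
No other subset beats 65.

Open A only; minimum total cost 65.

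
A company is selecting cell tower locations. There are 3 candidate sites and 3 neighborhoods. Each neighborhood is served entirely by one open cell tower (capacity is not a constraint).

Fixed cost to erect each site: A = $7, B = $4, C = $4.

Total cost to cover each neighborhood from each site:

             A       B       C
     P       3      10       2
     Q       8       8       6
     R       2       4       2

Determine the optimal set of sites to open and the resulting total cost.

For any fixed open set, each neighborhood goes to its cheapest open site; total = fixed + service.
{C}: P→C 2, Q→C 6, R→C 2. Service 10; fixed 4; total 14.
{B, C}: service 10 + fixed 8 = 18
{A}: P→A 3, Q→A 8, R→A 2. Service 13; fixed 7; total 20.
{A, B, C}: P→C 2, Q→C 6, R→A 2. Service 10; fixed 15; total 25.
No other subset beats 14.

Open C only; minimum total cost 14.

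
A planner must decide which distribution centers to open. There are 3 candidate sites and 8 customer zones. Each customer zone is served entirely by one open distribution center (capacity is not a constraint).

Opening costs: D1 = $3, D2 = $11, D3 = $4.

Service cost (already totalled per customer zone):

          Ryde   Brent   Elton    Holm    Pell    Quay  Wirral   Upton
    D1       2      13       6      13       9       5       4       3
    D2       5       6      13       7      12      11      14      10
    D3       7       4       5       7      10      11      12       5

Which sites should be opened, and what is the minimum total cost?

For any fixed open set, each customer zone goes to its cheapest open site; total = fixed + service.
{D1, D3}: Ryde→D1 2, Brent→D3 4, Elton→D3 5, Holm→D3 7, Pell→D1 9, Quay→D1 5, Wirral→D1 4, Upton→D1 3. Service 39; fixed 7; total 46.
{D1, D2}: Ryde→D1 2, Brent→D2 6, Elton→D1 6, Holm→D2 7, Pell→D1 9, Quay→D1 5, Wirral→D1 4, Upton→D1 3. Service 42; fixed 14; total 56.
{D1, D2, D3}: service 39 + fixed 18 = 57
{D1}: service 55 + fixed 3 = 58
No other subset beats 46.

Open D1 and D3; minimum total cost 46.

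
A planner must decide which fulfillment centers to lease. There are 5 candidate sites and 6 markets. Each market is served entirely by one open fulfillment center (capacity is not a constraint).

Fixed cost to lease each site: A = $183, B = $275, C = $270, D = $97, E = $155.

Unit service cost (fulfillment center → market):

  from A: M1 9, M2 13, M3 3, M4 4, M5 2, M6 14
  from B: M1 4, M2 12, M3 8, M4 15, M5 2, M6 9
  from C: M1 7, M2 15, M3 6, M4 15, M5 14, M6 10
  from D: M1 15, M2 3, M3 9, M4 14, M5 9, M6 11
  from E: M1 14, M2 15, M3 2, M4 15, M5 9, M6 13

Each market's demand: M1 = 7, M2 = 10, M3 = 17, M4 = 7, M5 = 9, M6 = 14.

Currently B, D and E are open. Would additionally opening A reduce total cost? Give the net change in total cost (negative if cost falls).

No — net change +113 (cost rises by 113).

Current service cost with {B, D, E}: 334.
Adding A: each market re-picks its cheapest; new service cost 264, saving 70.
Extra fixed cost: 183. Net change = 183 − 70 = 113.
(Totals: 861 → 974.)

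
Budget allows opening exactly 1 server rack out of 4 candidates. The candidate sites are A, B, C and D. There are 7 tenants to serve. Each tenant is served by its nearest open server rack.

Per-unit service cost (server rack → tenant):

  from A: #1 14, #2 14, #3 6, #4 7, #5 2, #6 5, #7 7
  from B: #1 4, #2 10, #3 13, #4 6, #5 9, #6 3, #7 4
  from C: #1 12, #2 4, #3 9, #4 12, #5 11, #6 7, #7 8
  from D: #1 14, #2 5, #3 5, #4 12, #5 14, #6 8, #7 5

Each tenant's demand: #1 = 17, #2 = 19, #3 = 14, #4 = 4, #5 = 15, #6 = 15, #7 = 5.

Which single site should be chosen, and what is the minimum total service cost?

With exactly 1 open, each tenant uses its cheapest among the chosen.
{B}: #1→B 4·17=68, #2→B 10·19=190, #3→B 13·14=182, #4→B 6·4=24, #5→B 9·15=135, #6→B 3·15=45, #7→B 4·5=20. Service cost 664.
{A}: service cost 756
{C}: service cost 764
Among all 4 size-1 choices, {B} is lowest.

Choose B only; total service cost 664.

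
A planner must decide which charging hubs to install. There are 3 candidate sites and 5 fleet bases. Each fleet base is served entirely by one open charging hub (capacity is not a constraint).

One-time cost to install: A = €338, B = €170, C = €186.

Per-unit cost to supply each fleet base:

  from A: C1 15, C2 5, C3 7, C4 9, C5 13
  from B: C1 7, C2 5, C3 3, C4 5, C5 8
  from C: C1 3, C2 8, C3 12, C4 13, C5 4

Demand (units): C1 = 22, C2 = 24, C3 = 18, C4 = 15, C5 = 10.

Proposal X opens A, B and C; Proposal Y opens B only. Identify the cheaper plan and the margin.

Proposal Y is cheaper by 396.

Proposal X: {A, B, C}: C1→C 3·22=66, C2→A 5·24=120, C3→B 3·18=54, C4→B 5·15=75, C5→C 4·10=40. Service 355; fixed 694; total 1049.
Proposal Y: {B}: C1→B 7·22=154, C2→B 5·24=120, C3→B 3·18=54, C4→B 5·15=75, C5→B 8·10=80. Service 483; fixed 170; total 653.
Difference: |1049 − 653| = 396.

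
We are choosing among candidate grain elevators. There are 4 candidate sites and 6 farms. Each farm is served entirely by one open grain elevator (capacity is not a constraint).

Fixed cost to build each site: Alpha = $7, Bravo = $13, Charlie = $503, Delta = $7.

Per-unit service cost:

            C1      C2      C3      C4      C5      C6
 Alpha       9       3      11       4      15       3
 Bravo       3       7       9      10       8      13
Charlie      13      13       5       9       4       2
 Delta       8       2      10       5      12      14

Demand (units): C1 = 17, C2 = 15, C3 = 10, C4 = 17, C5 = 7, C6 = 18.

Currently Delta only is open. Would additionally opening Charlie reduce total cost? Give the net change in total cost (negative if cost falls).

Current service cost with {Delta}: 687.
Adding Charlie: each farm re-picks its cheapest; new service cost 365, saving 322.
Extra fixed cost: 503. Net change = 503 − 322 = 181.
(Totals: 694 → 875.)

No — net change +181 (cost rises by 181).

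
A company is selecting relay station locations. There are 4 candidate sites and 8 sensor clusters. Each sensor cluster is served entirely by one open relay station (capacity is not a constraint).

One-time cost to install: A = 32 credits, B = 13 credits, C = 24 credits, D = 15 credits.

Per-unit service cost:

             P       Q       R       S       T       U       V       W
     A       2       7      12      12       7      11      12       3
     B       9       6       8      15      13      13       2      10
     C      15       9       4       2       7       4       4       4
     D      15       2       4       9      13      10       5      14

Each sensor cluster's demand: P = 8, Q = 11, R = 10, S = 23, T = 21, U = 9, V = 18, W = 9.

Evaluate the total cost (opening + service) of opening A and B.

Each sensor cluster is assigned to its cheapest site among the open ones.
{A, B}: P→A 2·8=16, Q→B 6·11=66, R→B 8·10=80, S→A 12·23=276, T→A 7·21=147, U→A 11·9=99, V→B 2·18=36, W→A 3·9=27. Service 747; fixed 45; total 792.

Total cost: 792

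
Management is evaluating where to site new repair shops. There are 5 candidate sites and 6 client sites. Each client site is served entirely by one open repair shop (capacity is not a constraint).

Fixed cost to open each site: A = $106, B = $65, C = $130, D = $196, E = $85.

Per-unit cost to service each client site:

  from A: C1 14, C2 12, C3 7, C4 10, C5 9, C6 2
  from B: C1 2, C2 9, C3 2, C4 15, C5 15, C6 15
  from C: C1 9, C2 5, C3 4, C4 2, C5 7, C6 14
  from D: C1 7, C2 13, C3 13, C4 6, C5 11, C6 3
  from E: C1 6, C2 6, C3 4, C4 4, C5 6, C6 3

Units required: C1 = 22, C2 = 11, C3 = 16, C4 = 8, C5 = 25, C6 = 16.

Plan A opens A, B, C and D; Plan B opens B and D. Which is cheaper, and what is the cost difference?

Plan B is cheaper by 44.

Plan A: {A, B, C, D}: C1→B 2·22=44, C2→C 5·11=55, C3→B 2·16=32, C4→C 2·8=16, C5→C 7·25=175, C6→A 2·16=32. Service 354; fixed 497; total 851.
Plan B: {B, D}: C1→B 2·22=44, C2→B 9·11=99, C3→B 2·16=32, C4→D 6·8=48, C5→D 11·25=275, C6→D 3·16=48. Service 546; fixed 261; total 807.
Difference: |851 − 807| = 44.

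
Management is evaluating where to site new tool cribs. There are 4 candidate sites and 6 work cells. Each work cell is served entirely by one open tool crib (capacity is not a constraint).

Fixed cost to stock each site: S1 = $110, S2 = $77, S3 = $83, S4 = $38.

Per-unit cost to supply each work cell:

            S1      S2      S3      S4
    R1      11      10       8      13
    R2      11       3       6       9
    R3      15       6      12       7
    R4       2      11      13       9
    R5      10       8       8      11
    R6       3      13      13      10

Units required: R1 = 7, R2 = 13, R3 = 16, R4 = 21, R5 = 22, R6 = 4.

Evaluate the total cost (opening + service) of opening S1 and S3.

Each work cell is assigned to its cheapest site among the open ones.
{S1, S3}: R1→S3 8·7=56, R2→S3 6·13=78, R3→S3 12·16=192, R4→S1 2·21=42, R5→S3 8·22=176, R6→S1 3·4=12. Service 556; fixed 193; total 749.

Total cost: 749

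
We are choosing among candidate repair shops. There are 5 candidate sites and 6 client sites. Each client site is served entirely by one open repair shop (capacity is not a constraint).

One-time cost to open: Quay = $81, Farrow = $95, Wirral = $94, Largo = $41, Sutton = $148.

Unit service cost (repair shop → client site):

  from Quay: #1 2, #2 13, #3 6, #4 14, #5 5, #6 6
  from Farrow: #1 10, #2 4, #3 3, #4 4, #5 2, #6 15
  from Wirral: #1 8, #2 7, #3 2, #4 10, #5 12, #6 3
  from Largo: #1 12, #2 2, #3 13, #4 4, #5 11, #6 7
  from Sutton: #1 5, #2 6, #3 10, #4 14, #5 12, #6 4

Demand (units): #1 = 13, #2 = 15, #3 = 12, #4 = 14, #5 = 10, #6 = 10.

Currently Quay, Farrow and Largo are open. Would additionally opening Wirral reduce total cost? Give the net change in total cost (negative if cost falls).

Current service cost with {Quay, Farrow, Largo}: 228.
Adding Wirral: each client site re-picks its cheapest; new service cost 186, saving 42.
Extra fixed cost: 94. Net change = 94 − 42 = 52.
(Totals: 445 → 497.)

No — net change +52 (cost rises by 52).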